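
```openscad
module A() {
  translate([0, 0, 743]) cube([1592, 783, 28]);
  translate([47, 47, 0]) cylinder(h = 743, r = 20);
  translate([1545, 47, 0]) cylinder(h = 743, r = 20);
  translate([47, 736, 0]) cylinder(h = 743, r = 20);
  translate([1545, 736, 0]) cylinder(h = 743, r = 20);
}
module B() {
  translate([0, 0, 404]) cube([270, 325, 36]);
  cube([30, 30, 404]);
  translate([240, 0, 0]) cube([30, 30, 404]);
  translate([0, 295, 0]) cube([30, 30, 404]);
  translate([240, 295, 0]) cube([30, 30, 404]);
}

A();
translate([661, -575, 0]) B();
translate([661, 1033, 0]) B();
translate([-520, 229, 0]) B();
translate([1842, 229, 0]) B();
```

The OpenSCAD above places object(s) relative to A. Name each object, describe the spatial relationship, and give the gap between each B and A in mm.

A is a table. B is a stool. Four stools sit around the table at the −y, +y, −x, +x sides. The gap between each stool and the table is 250 mm.

Each stool's nearest face is 250 mm from the table's bounding box.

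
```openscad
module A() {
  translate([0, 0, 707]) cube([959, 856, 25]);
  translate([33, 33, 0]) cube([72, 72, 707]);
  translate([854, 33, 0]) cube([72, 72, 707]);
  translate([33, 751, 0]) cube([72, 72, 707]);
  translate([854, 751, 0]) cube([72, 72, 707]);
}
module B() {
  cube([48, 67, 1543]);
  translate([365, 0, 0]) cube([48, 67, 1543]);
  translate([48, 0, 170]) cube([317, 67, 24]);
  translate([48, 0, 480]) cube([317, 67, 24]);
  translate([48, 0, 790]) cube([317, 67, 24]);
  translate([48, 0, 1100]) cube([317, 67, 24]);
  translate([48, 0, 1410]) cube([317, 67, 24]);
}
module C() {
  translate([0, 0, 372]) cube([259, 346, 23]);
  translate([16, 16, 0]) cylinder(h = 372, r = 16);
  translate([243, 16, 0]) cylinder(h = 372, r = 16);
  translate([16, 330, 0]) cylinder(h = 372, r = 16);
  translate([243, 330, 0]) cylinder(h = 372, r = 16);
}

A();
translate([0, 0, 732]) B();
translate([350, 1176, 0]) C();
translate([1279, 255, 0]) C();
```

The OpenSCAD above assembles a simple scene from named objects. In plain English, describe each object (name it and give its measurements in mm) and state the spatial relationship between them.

A is a table: top 959 mm (x) × 856 mm (y), 25 mm thick, upper face at z = 732 mm, on four 72×72 mm square legs, each inset 33 mm from the nearest pair of top edges, running from z = 0 to the bottom of the top.

B is a straight ladder. Two 48×67 mm vertical rails, 1543 mm tall, stand 413 mm apart (outside-to-outside) with their front faces coplanar on the −y side. 5 rungs, each 67 mm deep and 24 mm tall, span between the inner faces of the rails, front faces flush with the rails. The lowest rung's underside is at z = 170 mm and rungs are spaced 310 mm apart (underside to underside).

C is a simple wooden stool: a rectangular seat 259 mm (x) by 346 mm (y), 23 mm thick, top face at z = 395 mm, on four round legs, each 32 mm in diameter. The legs rest on z = 0, each leg's axis is inset half a diameter from the nearest pair of seat edges (so the leg's bounding box is flush with the corner).

The ladder is on top of the table. Two stools sit around the table at the +y, +x sides.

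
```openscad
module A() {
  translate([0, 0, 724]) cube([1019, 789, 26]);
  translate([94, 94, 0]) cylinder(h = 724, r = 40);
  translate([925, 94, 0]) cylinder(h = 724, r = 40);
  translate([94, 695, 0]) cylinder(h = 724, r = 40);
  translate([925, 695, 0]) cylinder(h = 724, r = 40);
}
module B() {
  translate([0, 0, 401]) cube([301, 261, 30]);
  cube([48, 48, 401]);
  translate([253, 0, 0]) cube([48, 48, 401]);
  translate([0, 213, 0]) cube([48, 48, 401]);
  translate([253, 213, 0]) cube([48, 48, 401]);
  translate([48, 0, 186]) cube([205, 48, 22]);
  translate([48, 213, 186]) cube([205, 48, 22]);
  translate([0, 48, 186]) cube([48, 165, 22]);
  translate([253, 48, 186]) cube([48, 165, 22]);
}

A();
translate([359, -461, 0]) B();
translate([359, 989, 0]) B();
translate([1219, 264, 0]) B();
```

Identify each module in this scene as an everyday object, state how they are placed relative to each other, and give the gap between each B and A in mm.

Each stool's nearest face is 200 mm from the table's bounding box.

A is a table. B is a stool. Three stools sit around the table at the −y, +y, +x sides. The gap between each stool and the table is 200 mm.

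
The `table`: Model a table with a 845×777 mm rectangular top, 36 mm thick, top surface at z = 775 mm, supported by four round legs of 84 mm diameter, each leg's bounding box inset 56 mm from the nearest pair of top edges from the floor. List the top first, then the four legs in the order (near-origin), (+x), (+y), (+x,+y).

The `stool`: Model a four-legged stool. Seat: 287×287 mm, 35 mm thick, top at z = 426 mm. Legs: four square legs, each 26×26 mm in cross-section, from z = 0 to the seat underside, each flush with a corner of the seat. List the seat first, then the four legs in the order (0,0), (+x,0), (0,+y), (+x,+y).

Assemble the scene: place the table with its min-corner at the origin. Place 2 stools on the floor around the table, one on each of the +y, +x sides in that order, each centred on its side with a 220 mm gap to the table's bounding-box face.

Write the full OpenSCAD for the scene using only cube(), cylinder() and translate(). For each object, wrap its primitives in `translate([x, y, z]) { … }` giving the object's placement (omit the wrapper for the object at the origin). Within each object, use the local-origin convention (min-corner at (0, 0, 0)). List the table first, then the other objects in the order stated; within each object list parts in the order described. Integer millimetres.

translate([0, 0, 739]) cube([845, 777, 36]);
translate([98, 98, 0]) cylinder(h = 739, r = 42);
translate([747, 98, 0]) cylinder(h = 739, r = 42);
translate([98, 679, 0]) cylinder(h = 739, r = 42);
translate([747, 679, 0]) cylinder(h = 739, r = 42);
translate([279, 997, 0]) {
  translate([0, 0, 391]) cube([287, 287, 35]);
  cube([26, 26, 391]);
  translate([261, 0, 0]) cube([26, 26, 391]);
  translate([0, 261, 0]) cube([26, 26, 391]);
  translate([261, 261, 0]) cube([26, 26, 391]);
}
translate([1065, 245, 0]) {
  translate([0, 0, 391]) cube([287, 287, 35]);
  cube([26, 26, 391]);
  translate([261, 0, 0]) cube([26, 26, 391]);
  translate([0, 261, 0]) cube([26, 26, 391]);
  translate([261, 261, 0]) cube([26, 26, 391]);
}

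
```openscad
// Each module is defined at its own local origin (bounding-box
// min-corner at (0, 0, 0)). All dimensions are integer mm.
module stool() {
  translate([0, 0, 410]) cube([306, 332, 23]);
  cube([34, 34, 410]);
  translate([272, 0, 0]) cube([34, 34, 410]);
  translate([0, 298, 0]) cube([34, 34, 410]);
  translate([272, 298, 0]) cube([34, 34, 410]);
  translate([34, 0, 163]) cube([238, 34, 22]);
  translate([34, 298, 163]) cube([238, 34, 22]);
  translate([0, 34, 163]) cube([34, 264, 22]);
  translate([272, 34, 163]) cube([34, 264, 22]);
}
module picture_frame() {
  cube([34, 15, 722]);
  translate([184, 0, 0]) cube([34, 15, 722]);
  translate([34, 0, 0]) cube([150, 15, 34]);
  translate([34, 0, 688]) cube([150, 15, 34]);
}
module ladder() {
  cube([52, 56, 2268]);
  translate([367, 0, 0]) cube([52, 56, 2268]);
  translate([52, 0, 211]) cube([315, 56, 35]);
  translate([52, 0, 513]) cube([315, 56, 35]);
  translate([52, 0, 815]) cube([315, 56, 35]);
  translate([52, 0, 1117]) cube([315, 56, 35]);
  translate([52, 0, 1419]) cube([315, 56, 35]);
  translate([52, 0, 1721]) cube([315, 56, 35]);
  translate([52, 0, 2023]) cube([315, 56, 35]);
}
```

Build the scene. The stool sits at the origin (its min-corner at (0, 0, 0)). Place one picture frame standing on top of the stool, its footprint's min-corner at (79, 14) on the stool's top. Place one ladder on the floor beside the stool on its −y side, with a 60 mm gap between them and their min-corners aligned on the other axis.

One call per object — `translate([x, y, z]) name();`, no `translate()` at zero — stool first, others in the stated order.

stool();
translate([79, 14, 433]) picture_frame();
translate([0, -116, 0]) ladder();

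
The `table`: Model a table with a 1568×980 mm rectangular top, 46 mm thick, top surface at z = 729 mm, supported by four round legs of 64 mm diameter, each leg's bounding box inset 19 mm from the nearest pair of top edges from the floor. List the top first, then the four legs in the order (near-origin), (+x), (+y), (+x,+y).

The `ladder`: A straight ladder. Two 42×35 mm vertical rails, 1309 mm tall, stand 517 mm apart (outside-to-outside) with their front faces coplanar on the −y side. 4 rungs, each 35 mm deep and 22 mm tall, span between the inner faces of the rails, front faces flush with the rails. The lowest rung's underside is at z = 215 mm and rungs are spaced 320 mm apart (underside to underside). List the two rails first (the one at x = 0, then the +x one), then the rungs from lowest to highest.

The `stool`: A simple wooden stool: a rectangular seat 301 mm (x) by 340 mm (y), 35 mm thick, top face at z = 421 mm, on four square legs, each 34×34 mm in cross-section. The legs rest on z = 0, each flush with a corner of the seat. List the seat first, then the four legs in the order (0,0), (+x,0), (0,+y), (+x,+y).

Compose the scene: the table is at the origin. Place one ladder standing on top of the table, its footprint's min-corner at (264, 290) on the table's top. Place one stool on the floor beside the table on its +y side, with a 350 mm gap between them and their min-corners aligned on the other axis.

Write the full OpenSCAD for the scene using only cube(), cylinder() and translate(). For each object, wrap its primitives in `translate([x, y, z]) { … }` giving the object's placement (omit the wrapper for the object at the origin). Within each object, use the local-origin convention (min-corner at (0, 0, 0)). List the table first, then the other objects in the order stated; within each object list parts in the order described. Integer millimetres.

translate([0, 0, 683]) cube([1568, 980, 46]);
translate([51, 51, 0]) cylinder(h = 683, r = 32);
translate([1517, 51, 0]) cylinder(h = 683, r = 32);
translate([51, 929, 0]) cylinder(h = 683, r = 32);
translate([1517, 929, 0]) cylinder(h = 683, r = 32);
translate([264, 290, 729]) {
  cube([42, 35, 1309]);
  translate([475, 0, 0]) cube([42, 35, 1309]);
  translate([42, 0, 215]) cube([433, 35, 22]);
  translate([42, 0, 535]) cube([433, 35, 22]);
  translate([42, 0, 855]) cube([433, 35, 22]);
  translate([42, 0, 1175]) cube([433, 35, 22]);
}
translate([0, 1330, 0]) {
  translate([0, 0, 386]) cube([301, 340, 35]);
  cube([34, 34, 386]);
  translate([267, 0, 0]) cube([34, 34, 386]);
  translate([0, 306, 0]) cube([34, 34, 386]);
  translate([267, 306, 0]) cube([34, 34, 386]);
}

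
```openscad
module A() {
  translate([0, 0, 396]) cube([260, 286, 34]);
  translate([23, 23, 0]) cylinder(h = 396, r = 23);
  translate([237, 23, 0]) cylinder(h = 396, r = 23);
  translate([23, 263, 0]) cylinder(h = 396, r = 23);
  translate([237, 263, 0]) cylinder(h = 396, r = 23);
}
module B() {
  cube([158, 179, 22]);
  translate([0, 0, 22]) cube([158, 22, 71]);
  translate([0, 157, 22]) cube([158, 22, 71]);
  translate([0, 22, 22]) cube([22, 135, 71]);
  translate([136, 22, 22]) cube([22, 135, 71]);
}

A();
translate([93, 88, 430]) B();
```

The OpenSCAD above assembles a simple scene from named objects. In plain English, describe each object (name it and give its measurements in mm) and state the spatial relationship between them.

A is a four-legged stool. The seat is 260×286 mm, 34 mm thick, top at z = 430 mm. It stands on four round legs, each 46 mm in diameter, from z = 0 to the seat underside, each leg's axis is inset half a diameter from the nearest pair of seat edges (so the leg's bounding box is flush with the corner).

B is an open storage box with external size 158×179×93 mm and wall thickness 22 mm (the base is also 22 mm thick). The base covers the whole footprint; the four walls stand on the base, with the y-facing walls full-width and the x-facing walls fitting between their inner faces.

The open box is on top of the stool.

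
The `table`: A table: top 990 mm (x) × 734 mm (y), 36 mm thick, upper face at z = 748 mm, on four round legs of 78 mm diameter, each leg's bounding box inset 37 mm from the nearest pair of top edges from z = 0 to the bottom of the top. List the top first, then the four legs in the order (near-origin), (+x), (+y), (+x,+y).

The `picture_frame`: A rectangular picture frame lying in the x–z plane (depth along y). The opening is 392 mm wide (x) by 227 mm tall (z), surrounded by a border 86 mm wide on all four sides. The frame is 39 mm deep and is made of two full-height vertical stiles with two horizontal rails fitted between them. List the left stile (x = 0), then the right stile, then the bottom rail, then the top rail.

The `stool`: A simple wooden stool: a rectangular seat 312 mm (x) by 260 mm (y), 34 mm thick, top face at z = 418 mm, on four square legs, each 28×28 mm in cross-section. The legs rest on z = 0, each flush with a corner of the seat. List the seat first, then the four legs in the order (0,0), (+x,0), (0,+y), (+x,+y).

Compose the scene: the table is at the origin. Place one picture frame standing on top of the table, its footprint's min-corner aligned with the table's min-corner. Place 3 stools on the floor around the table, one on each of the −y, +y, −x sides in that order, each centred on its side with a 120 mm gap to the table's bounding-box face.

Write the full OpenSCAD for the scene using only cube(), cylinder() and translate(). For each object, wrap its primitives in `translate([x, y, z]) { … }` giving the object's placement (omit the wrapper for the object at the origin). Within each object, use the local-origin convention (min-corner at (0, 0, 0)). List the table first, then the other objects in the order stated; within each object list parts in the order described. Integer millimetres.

translate([0, 0, 712]) cube([990, 734, 36]);
translate([76, 76, 0]) cylinder(h = 712, r = 39);
translate([914, 76, 0]) cylinder(h = 712, r = 39);
translate([76, 658, 0]) cylinder(h = 712, r = 39);
translate([914, 658, 0]) cylinder(h = 712, r = 39);
translate([0, 0, 748]) {
  cube([86, 39, 399]);
  translate([478, 0, 0]) cube([86, 39, 399]);
  translate([86, 0, 0]) cube([392, 39, 86]);
  translate([86, 0, 313]) cube([392, 39, 86]);
}
translate([339, -380, 0]) {
  translate([0, 0, 384]) cube([312, 260, 34]);
  cube([28, 28, 384]);
  translate([284, 0, 0]) cube([28, 28, 384]);
  translate([0, 232, 0]) cube([28, 28, 384]);
  translate([284, 232, 0]) cube([28, 28, 384]);
}
translate([339, 854, 0]) {
  translate([0, 0, 384]) cube([312, 260, 34]);
  cube([28, 28, 384]);
  translate([284, 0, 0]) cube([28, 28, 384]);
  translate([0, 232, 0]) cube([28, 28, 384]);
  translate([284, 232, 0]) cube([28, 28, 384]);
}
translate([-432, 237, 0]) {
  translate([0, 0, 384]) cube([312, 260, 34]);
  cube([28, 28, 384]);
  translate([284, 0, 0]) cube([28, 28, 384]);
  translate([0, 232, 0]) cube([28, 28, 384]);
  translate([284, 232, 0]) cube([28, 28, 384]);
}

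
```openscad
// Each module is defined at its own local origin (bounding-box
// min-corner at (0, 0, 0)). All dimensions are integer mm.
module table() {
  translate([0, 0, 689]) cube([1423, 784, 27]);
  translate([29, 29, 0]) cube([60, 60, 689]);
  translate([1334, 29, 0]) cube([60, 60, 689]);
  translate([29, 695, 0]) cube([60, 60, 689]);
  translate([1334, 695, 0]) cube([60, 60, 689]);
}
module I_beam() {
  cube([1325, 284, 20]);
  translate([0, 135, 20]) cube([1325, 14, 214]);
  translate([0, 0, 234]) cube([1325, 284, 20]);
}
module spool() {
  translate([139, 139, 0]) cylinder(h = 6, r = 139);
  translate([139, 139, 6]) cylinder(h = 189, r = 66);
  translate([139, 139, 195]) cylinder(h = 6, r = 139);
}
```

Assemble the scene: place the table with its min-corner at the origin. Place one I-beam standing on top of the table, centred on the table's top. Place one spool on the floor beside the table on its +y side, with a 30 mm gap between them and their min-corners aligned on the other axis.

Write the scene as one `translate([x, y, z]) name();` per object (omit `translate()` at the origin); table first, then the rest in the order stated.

table();
translate([49, 250, 716]) I_beam();
translate([0, 814, 0]) spool();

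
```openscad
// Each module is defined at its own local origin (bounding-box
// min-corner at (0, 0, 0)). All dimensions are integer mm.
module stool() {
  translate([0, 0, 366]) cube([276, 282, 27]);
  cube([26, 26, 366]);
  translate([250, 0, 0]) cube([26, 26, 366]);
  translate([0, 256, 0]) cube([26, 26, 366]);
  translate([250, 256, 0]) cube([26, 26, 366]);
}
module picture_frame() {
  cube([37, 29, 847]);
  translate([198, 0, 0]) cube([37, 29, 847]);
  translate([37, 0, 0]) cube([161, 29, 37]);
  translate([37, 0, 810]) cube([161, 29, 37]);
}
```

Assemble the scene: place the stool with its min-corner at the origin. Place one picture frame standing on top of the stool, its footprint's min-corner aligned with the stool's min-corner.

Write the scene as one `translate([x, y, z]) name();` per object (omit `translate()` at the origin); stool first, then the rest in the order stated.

stool();
translate([0, 0, 393]) picture_frame();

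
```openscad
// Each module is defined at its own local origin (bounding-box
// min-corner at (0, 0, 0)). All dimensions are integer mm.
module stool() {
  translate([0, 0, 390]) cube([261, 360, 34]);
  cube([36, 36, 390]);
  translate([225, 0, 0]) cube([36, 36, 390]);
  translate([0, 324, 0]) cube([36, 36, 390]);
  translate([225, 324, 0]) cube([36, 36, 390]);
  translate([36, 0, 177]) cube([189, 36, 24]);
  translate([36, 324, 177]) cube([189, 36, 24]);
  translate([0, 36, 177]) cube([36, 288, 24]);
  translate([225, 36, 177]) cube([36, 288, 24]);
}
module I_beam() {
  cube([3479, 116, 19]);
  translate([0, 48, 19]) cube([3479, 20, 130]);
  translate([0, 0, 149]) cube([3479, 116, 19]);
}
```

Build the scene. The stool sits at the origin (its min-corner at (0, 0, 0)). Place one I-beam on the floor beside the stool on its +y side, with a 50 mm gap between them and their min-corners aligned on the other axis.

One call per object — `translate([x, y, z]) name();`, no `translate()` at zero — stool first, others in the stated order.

stool();
translate([0, 410, 0]) I_beam();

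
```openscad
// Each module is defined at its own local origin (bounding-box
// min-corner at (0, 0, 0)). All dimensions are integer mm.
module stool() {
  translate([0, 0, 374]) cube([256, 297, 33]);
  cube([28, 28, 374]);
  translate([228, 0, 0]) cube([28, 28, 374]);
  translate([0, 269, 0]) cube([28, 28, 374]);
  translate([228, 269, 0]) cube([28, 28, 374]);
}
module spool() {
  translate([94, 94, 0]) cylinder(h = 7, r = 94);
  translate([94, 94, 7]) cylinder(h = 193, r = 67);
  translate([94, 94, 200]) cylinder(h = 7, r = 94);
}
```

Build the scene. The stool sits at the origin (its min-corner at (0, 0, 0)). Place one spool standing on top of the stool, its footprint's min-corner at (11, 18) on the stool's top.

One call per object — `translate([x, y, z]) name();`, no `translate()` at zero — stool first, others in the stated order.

stool();
translate([11, 18, 407]) spool();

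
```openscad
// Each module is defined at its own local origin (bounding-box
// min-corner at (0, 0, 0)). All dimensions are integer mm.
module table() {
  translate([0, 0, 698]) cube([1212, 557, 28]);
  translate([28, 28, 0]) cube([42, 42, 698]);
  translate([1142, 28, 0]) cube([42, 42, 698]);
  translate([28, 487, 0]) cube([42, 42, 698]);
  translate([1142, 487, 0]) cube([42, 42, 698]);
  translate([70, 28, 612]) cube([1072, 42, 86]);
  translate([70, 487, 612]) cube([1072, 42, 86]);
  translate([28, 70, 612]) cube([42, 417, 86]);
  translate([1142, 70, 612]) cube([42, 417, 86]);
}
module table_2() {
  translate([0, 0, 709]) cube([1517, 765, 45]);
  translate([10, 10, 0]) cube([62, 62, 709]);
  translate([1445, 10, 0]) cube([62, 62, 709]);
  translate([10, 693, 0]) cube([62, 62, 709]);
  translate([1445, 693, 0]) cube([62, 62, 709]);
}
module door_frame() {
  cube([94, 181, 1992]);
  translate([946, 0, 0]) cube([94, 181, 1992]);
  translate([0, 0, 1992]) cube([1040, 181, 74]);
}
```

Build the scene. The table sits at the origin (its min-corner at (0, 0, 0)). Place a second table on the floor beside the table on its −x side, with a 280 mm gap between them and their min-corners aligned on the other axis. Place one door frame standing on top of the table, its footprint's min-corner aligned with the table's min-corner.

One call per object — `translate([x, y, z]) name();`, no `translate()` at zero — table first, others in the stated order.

table();
translate([-1797, 0, 0]) table_2();
translate([0, 0, 726]) door_frame();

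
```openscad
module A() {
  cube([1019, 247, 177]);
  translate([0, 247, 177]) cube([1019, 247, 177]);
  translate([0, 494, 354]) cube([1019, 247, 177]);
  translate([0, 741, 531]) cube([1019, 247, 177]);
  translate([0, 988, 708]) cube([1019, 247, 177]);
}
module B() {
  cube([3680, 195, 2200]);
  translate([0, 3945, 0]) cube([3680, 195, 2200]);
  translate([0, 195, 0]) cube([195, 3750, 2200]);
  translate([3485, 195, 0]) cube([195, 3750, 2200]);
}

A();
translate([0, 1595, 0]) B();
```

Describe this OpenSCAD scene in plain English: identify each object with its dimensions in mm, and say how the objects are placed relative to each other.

A is a run of 5 identical solid stair steps. Each tread is 1019×247 mm and each step block is 177 mm high. Step 1 rests on the floor; step k is offset from step 1 by (k−1)×247 mm in y and (k−1)×177 mm in z.

B is the wall frame of a small rectangular building: four walls, each 2200 mm tall and 195 mm thick, enclosing a footprint 3680 mm (x) by 4140 mm (y) outside-to-outside, with no floor or roof. The front and back walls (the −y and +y sides) span the full width; the two side walls fit between them.

The house frame is on the floor beside the staircase on its +y side.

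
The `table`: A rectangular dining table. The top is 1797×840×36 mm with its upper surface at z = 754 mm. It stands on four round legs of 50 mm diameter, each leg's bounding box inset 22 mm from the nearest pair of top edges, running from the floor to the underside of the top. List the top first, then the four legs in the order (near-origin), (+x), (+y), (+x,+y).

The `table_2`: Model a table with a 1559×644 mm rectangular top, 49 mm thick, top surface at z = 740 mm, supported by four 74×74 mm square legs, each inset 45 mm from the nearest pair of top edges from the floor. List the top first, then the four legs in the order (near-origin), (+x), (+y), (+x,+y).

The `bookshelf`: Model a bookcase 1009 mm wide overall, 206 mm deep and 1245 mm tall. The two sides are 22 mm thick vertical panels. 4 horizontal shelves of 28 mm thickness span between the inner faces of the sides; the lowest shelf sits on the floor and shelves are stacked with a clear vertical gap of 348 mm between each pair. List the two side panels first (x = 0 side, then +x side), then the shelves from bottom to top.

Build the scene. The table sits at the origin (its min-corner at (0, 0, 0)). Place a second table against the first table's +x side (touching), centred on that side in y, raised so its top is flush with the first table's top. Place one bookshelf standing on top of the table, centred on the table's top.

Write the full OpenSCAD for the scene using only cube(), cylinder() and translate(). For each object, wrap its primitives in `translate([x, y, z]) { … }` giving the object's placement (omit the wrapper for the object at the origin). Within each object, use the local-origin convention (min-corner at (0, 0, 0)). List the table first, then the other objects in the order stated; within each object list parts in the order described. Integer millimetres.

translate([0, 0, 718]) cube([1797, 840, 36]);
translate([47, 47, 0]) cylinder(h = 718, r = 25);
translate([1750, 47, 0]) cylinder(h = 718, r = 25);
translate([47, 793, 0]) cylinder(h = 718, r = 25);
translate([1750, 793, 0]) cylinder(h = 718, r = 25);
translate([1797, 98, 14]) {
  translate([0, 0, 691]) cube([1559, 644, 49]);
  translate([45, 45, 0]) cube([74, 74, 691]);
  translate([1440, 45, 0]) cube([74, 74, 691]);
  translate([45, 525, 0]) cube([74, 74, 691]);
  translate([1440, 525, 0]) cube([74, 74, 691]);
}
translate([394, 317, 754]) {
  cube([22, 206, 1245]);
  translate([987, 0, 0]) cube([22, 206, 1245]);
  translate([22, 0, 0]) cube([965, 206, 28]);
  translate([22, 0, 376]) cube([965, 206, 28]);
  translate([22, 0, 752]) cube([965, 206, 28]);
  translate([22, 0, 1128]) cube([965, 206, 28]);
}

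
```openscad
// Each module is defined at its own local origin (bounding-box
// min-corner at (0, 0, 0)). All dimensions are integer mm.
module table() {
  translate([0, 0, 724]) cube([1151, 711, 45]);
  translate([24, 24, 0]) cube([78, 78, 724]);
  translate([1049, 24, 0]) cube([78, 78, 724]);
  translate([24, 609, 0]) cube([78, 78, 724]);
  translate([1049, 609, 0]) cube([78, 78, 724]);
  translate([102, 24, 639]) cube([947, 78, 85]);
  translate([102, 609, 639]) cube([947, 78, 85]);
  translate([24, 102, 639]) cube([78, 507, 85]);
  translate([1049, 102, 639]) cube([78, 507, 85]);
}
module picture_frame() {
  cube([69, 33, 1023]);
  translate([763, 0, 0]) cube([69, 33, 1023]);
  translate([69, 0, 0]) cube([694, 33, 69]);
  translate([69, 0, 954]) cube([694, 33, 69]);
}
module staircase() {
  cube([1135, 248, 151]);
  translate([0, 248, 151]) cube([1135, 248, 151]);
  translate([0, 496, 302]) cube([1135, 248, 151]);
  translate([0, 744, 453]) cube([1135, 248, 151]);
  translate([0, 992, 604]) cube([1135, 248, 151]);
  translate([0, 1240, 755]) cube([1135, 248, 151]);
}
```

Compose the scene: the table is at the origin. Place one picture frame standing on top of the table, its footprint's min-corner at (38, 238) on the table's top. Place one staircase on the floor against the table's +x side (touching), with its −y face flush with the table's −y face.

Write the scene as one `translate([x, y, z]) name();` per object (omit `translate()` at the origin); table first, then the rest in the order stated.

table();
translate([38, 238, 769]) picture_frame();
translate([1151, 0, 0]) staircase();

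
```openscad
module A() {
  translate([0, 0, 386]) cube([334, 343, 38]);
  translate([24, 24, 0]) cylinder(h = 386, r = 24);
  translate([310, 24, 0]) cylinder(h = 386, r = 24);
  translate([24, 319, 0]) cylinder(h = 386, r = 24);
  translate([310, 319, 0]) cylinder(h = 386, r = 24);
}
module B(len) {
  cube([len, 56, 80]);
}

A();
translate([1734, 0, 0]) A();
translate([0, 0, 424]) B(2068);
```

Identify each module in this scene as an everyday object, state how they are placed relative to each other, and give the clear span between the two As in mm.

Second stool starts at x = 1734; first ends at x = 334; clear span = 1734 − 334 = 1400 mm.

A is a stool. B is a beam. A beam spans the tops of two stools. The clear span between the two stools is 1400 mm.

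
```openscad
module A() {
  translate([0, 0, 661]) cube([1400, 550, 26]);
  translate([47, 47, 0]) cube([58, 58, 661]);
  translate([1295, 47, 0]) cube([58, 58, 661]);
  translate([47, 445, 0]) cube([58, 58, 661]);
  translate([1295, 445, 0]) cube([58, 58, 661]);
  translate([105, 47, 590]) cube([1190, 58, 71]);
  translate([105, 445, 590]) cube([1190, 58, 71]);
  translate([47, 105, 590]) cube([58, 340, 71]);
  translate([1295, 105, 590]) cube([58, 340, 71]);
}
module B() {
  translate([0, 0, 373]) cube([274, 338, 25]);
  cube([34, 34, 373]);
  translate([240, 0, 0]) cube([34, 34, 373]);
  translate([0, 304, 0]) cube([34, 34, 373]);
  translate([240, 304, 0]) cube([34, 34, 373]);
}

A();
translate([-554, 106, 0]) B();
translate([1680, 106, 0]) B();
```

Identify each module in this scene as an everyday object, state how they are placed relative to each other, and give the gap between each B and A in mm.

A is a table. B is a stool. Two stools sit around the table at the −x, +x sides. The gap between each stool and the table is 280 mm.

Each stool's nearest face is 280 mm from the table's bounding box.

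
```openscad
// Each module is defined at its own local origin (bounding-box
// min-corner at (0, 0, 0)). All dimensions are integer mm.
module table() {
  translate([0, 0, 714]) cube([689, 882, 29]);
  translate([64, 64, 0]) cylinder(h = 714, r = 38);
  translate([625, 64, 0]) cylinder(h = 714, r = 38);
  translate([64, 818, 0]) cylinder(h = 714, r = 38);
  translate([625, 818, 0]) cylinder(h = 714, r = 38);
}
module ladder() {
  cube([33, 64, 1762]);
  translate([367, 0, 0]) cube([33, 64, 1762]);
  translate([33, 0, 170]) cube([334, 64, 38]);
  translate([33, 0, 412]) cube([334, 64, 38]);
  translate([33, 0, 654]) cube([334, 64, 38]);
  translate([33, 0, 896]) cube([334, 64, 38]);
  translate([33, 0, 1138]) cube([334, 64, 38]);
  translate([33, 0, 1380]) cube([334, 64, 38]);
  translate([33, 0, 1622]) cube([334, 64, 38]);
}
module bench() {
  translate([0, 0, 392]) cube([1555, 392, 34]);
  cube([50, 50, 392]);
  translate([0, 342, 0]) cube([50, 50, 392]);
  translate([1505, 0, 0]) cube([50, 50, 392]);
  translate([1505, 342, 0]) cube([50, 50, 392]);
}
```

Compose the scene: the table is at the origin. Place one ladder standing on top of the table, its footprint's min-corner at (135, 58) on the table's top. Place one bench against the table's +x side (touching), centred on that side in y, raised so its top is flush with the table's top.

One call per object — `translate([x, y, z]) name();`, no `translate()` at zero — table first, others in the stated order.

table();
translate([135, 58, 743]) ladder();
translate([689, 245, 317]) bench();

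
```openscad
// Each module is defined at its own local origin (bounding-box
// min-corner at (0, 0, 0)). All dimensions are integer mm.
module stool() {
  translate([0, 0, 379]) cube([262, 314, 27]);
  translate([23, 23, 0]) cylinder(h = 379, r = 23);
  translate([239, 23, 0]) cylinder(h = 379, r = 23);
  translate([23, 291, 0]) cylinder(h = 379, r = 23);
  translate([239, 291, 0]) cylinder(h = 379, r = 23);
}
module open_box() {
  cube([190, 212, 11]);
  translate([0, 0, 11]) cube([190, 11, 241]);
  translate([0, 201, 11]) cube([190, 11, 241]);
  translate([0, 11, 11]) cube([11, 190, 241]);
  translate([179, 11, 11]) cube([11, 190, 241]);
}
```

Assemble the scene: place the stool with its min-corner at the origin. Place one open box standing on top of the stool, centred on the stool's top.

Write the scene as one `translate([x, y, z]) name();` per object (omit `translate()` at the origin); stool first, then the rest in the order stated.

stool();
translate([36, 51, 406]) open_box();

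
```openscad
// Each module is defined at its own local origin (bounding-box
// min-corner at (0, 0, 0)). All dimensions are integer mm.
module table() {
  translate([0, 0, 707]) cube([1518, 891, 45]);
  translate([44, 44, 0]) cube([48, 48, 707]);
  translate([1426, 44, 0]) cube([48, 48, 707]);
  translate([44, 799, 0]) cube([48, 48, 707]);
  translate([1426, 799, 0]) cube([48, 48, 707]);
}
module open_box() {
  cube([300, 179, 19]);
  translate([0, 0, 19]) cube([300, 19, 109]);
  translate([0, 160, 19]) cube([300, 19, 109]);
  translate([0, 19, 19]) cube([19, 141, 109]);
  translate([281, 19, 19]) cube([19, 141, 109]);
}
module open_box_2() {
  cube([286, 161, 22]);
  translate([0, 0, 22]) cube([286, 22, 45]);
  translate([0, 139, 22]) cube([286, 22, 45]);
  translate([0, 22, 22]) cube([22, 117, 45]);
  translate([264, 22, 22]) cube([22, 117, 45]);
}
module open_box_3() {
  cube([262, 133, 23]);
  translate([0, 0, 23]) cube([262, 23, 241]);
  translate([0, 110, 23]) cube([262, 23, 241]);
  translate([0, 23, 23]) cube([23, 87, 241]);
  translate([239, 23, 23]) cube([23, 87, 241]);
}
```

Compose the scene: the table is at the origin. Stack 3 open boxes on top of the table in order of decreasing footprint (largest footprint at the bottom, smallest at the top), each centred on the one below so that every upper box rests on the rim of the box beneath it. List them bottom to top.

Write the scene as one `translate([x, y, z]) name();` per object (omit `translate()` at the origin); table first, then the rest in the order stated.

table();
translate([609, 356, 752]) open_box();
translate([616, 365, 880]) open_box_2();
translate([628, 379, 947]) open_box_3();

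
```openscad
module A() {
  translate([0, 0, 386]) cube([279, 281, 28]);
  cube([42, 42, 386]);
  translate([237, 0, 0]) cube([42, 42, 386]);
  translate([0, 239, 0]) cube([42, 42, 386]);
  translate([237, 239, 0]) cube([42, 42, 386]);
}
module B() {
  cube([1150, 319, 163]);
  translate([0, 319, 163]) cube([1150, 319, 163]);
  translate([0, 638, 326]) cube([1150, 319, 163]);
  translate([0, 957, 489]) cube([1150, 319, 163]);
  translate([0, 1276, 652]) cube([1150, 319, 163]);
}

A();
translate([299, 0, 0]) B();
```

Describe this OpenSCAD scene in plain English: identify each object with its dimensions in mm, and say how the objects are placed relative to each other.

A is a four-legged stool. The seat is a 279×281×28 mm slab whose top surface is at z = 414 mm; four square legs, each 42×42 mm in cross-section, run from the floor (z = 0) to the underside of the seat, each flush with a corner of the seat.

B is a run of 5 identical solid stair steps. Each tread is 1150×319 mm and each step block is 163 mm high. Step 1 rests on the floor; step k is offset from step 1 by (k−1)×319 mm in y and (k−1)×163 mm in z.

The staircase is on the floor beside the stool on its +x side.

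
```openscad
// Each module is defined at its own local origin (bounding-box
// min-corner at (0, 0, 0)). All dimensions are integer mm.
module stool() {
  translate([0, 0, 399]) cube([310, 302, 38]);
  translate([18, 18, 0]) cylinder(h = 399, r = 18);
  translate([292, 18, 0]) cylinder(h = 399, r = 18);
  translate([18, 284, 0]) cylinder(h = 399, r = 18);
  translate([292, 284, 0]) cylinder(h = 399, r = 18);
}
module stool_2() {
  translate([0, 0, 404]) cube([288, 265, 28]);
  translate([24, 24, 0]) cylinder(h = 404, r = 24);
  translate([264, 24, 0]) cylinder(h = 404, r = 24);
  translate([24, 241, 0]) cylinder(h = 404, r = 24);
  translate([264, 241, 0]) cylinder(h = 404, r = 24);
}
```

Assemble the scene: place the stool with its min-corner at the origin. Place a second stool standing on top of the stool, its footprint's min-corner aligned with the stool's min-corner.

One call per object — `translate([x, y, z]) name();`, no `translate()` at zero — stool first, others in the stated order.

stool();
translate([0, 0, 437]) stool_2();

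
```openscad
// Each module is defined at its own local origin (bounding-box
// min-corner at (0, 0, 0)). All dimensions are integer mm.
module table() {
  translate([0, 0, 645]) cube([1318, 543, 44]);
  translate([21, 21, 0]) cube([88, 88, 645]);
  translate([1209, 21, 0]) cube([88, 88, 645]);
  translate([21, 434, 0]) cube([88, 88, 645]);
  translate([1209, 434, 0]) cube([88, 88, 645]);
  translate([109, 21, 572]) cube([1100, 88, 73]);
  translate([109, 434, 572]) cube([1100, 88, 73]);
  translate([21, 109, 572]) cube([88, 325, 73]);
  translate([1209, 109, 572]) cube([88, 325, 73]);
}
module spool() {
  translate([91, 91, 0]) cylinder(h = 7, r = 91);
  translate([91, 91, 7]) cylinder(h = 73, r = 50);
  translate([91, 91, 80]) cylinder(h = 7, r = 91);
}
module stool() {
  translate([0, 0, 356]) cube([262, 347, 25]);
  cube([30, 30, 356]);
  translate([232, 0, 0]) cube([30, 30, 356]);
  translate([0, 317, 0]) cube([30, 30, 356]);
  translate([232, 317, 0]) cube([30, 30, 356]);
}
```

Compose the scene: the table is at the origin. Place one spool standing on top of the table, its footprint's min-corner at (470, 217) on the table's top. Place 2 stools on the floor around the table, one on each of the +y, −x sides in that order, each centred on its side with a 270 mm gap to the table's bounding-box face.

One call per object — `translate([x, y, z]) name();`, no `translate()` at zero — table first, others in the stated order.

table();
translate([470, 217, 689]) spool();
translate([528, 813, 0]) stool();
translate([-532, 98, 0]) stool();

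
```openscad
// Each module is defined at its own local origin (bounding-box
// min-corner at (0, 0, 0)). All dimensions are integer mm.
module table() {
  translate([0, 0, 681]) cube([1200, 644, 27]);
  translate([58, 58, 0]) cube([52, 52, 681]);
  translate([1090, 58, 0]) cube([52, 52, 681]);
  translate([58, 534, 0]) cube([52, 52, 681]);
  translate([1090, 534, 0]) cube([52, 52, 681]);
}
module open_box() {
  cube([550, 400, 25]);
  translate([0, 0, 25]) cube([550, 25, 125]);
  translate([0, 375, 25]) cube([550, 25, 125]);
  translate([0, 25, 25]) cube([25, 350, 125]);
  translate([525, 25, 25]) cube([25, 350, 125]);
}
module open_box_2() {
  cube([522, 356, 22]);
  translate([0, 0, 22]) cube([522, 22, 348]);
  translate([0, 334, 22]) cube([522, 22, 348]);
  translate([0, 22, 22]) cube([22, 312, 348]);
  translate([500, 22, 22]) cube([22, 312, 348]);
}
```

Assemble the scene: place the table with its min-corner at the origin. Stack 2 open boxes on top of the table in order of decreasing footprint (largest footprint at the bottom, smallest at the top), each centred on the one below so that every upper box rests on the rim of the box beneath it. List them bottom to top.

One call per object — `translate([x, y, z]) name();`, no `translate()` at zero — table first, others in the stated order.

table();
translate([325, 122, 708]) open_box();
translate([339, 144, 858]) open_box_2();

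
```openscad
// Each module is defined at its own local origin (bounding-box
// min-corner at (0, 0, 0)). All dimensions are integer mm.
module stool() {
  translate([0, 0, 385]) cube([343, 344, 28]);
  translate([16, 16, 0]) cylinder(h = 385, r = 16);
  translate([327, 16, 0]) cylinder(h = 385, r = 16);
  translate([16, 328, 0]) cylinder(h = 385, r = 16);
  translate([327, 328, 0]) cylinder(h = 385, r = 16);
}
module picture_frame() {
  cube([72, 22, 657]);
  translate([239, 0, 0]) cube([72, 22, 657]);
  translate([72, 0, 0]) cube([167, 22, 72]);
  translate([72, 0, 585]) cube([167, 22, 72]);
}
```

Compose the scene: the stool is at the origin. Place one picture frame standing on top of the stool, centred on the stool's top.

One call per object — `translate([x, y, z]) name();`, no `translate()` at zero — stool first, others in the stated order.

stool();
translate([16, 161, 413]) picture_frame();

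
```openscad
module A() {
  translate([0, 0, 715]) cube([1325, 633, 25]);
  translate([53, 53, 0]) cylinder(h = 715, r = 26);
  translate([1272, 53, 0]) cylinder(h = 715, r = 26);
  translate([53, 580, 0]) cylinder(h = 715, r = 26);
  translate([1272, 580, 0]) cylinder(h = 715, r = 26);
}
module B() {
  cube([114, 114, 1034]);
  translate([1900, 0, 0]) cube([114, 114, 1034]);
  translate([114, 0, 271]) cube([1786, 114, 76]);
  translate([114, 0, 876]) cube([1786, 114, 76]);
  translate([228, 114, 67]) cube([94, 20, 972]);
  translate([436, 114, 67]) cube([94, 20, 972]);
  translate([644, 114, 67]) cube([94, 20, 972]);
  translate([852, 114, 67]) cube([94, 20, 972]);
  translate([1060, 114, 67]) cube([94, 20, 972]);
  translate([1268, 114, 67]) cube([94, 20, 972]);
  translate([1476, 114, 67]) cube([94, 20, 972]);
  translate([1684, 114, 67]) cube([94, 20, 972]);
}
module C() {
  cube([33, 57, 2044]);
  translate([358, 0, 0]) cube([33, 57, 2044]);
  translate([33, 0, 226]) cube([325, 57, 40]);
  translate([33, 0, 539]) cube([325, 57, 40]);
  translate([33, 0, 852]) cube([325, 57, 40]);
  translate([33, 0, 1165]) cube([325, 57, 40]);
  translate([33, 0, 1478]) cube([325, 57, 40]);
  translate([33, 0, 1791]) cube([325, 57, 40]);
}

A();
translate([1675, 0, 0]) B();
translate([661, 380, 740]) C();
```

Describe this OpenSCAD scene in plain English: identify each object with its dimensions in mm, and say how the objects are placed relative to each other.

A is a table: top 1325 mm (x) × 633 mm (y), 25 mm thick, upper face at z = 740 mm, on four round legs of 52 mm diameter, each leg's bounding box inset 27 mm from the nearest pair of top edges, running from z = 0 to the bottom of the top.

B is a fence section. Two 114×114 mm posts, 1034 mm tall, stand on the floor with a clear span of 1786 mm between their inner faces. Two horizontal rails of 114×76 mm section span the gap between the posts with their undersides at z = 271 mm and z = 876 mm, flush with the posts' −y face. 8 pickets, each 94 mm wide, 20 mm thick and 972 mm tall, are fixed to the +y face of the rails with their bottoms at z = 67 mm, evenly spaced across the span with equal gaps (rounded down to the nearest mm) at the −x end and between each pair — any rounding remainder accumulates at the +x end.

C is a straight ladder. Two 33×57 mm vertical rails, 2044 mm tall, stand 391 mm apart (outside-to-outside) with their front faces coplanar on the −y side. 6 rungs, each 57 mm deep and 40 mm tall, span between the inner faces of the rails, front faces flush with the rails. The lowest rung's underside is at z = 226 mm and rungs are spaced 313 mm apart (underside to underside).

The fence section is on the floor beside the table on its +x side. The ladder is on top of the table.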